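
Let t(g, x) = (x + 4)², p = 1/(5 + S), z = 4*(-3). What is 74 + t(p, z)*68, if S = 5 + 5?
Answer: 4426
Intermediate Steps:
z = -12
S = 10
p = 1/15 (p = 1/(5 + 10) = 1/15 ≈ 0.066667)
t(g, x) = (4 + x)²
74 + t(p, z)*68 = 74 + (4 - 12)²*68 = 74 + (-8)²*68 = 74 + 64*68 = 74 + 4352 = 4426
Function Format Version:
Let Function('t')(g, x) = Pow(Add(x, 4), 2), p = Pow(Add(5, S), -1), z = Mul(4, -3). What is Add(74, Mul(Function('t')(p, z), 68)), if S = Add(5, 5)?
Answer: 4426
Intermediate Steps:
z = -12
S = 10
p = Rational(1, 15) (p = Pow(Add(5, 10), -1) = Pow(15, -1) = Rational(1, 15) ≈ 0.066667)
Function('t')(g, x) = Pow(Add(4, x), 2)
Add(74, Mul(Function('t')(p, z), 68)) = Add(74, Mul(Pow(Add(4, -12), 2), 68)) = Add(74, Mul(Pow(-8, 2), 68)) = Add(74, Mul(64, 68)) = Add(74, 4352) = 4426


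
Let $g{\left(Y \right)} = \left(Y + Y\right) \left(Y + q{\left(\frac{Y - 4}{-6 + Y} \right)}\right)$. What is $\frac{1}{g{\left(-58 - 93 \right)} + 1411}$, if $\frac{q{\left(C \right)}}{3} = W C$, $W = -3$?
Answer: $\frac{157}{7802331} \approx 2.0122 \cdot 10^{-5}$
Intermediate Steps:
$q{\left(C \right)} = - 9 C$ ($q{\left(C \right)} = 3 \left(- 3 C\right) = - 9 C$)
$g{\left(Y \right)} = 2 Y \left(Y - \frac{9 \left(-4 + Y\right)}{-6 + Y}\right)$ ($g{\left(Y \right)} = \left(Y + Y\right) \left(Y - 9 \frac{Y - 4}{-6 + Y}\right) = 2 Y \left(Y - 9 \frac{-4 + Y}{-6 + Y}\right) = 2 Y \left(Y - \frac{9 \left(-4 + Y\right)}{-6 + Y}\right)$)
$\frac{1}{g{\left(-58 - 93 \right)} + 1411} = \frac{1}{\frac{2 \left(-58 - 93\right) \left(36 + \left(-58 - 93\right)^{2} - 15 \left(-58 - 93\right)\right)}{-6 - 151} + 1411} = \frac{1}{2 \left(-151\right) \frac{1}{-6 - 151} \left(36 + \left(-151\right)^{2} - -2265\right) + 1411} = \frac{1}{2 \left(-151\right) \frac{1}{-157} \left(36 + 22801 + 2265\right) + 1411} = \frac{1}{2 \left(-151\right) \left(- \frac{1}{157}\right) 25102 + 1411} = \frac{1}{\frac{7580804}{157} + 1411} = \frac{1}{\frac{7802331}{157}} = \frac{157}{7802331}$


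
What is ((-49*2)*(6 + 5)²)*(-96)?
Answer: 1138368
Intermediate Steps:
((-49*2)*(6 + 5)²)*(-96) = -98*11²*(-96) = -98*121*(-96) = -11858*(-96) = 1138368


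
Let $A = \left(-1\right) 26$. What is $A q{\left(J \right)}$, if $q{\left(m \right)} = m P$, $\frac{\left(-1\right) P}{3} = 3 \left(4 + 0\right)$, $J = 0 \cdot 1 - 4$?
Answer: $-3744$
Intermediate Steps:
$J = -4$ ($J = 0 - 4 = -4$)
$P = -36$ ($P = - 3 \cdot 3 \left(4 + 0\right) = - 3 \cdot 3 \cdot 4 = \left(-3\right) 12 = -36$)
$q{\left(m \right)} = - 36 m$ ($q{\left(m \right)} = m \left(-36\right) = - 36 m$)
$A = -26$
$A q{\left(J \right)} = - 26 \left(\left(-36\right) \left(-4\right)\right) = \left(-26\right) 144 = -3744$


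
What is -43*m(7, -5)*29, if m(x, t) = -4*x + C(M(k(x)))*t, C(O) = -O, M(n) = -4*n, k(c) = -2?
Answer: -14964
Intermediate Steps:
m(x, t) = -8*t - 4*x (m(x, t) = -4*x + (-(-4)*(-2))*t = -4*x + (-1*8)*t = -4*x - 8*t = -8*t - 4*x)
-43*m(7, -5)*29 = -43*(-8*(-5) - 4*7)*29 = -43*(40 - 28)*29 = -43*12*29 = -516*29 = -14964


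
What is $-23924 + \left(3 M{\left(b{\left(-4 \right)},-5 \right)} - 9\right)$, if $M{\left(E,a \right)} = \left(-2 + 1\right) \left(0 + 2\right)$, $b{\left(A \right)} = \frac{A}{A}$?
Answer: $-23939$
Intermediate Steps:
$b{\left(A \right)} = 1$
$M{\left(E,a \right)} = -2$ ($M{\left(E,a \right)} = \left(-1\right) 2 = -2$)
$-23924 + \left(3 M{\left(b{\left(-4 \right)},-5 \right)} - 9\right) = -23924 + \left(3 \left(-2\right) - 9\right) = -23924 - 15 = -23939$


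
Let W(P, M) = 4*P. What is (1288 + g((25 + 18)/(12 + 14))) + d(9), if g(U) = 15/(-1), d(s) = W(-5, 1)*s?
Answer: 1093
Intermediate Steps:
d(s) = -20*s (d(s) = (4*(-5))*s = -20*s)
g(U) = -15 (g(U) = 15*(-1) = -15)
(1288 + g((25 + 18)/(12 + 14))) + d(9) = (1288 - 15) - 20*9 = 1273 - 180 = 1093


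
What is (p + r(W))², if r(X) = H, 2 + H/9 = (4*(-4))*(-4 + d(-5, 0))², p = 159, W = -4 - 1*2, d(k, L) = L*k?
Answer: 4678569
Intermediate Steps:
W = -6 (W = -4 - 2 = -6)
H = -2322 (H = -18 + 9*((4*(-4))*(-4 + 0*(-5))²) = -18 + 9*(-16*(-4 + 0)²) = -18 + 9*(-16*(-4)²) = -18 + 9*(-16*16) = -18 + 9*(-256) = -18 - 2304 = -2322)
r(X) = -2322
(p + r(W))² = (159 - 2322)² = (-2163)² = 4678569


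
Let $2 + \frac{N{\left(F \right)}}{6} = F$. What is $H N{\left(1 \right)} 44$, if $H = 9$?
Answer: $-2376$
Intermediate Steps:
$N{\left(F \right)} = -12 + 6 F$
$H N{\left(1 \right)} 44 = 9 \left(-12 + 6 \cdot 1\right) 44 = 9 \left(-12 + 6\right) 44 = 9 \left(-6\right) 44 = \left(-54\right) 44 = -2376$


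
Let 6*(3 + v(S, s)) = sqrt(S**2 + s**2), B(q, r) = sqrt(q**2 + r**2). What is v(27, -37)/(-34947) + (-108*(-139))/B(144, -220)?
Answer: 1/11649 - sqrt(2098)/209682 + 3753*sqrt(4321)/4321 ≈ 57.093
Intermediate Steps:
v(S, s) = -3 + sqrt(S**2 + s**2)/6
v(27, -37)/(-34947) + (-108*(-139))/B(144, -220) = (-3 + sqrt(27**2 + (-37)**2)/6)/(-34947) + (-108*(-139))/(sqrt(144**2 + (-220)**2)) = (-3 + sqrt(729 + 1369)/6)*(-1/34947) + 15012/(sqrt(20736 + 48400)) = (-3 + sqrt(2098)/6)*(-1/34947) + 15012/(sqrt(69136)) = (1/11649 - sqrt(2098)/209682) + 15012/((4*sqrt(4321))) = (1/11649 - sqrt(2098)/209682) + 15012*(sqrt(4321)/17284) = (1/11649 - sqrt(2098)/209682) + 3753*sqrt(4321)/4321 = 1/11649 - sqrt(2098)/209682 + 3753*sqrt(4321)/4321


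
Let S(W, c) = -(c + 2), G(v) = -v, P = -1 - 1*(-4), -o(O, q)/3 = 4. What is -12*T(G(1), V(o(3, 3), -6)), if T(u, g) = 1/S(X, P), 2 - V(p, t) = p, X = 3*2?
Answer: 12/5 ≈ 2.4000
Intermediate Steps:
o(O, q) = -12 (o(O, q) = -3*4 = -12)
X = 6
V(p, t) = 2 - p
P = 3 (P = -1 + 4 = 3)
S(W, c) = -2 - c (S(W, c) = -(2 + c) = -2 - c)
T(u, g) = -⅕ (T(u, g) = 1/(-2 - 1*3) = 1/(-2 - 3) = 1/(-5) = -⅕)
-12*T(G(1), V(o(3, 3), -6)) = -12*(-⅕) = 12/5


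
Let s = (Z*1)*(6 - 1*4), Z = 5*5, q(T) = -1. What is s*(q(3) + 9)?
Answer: 400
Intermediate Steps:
Z = 25
s = 50 (s = (25*1)*(6 - 1*4) = 25*(6 - 4) = 25*2 = 50)
s*(q(3) + 9) = 50*(-1 + 9) = 50*8 = 400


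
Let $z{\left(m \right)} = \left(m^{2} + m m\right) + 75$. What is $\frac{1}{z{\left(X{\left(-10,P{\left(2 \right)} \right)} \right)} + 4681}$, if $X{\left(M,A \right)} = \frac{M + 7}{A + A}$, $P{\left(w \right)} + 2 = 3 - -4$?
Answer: $\frac{50}{237809} \approx 0.00021025$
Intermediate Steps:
$P{\left(w \right)} = 5$ ($P{\left(w \right)} = -2 + \left(3 - -4\right) = -2 + \left(3 + 4\right) = -2 + 7 = 5$)
$X{\left(M,A \right)} = \frac{7 + M}{2 A}$
$z{\left(m \right)} = 75 + 2 m^{2}$ ($z{\left(m \right)} = \left(m^{2} + m^{2}\right) + 75 = 2 m^{2} + 75 = 75 + 2 m^{2}$)
$\frac{1}{z{\left(X{\left(-10,P{\left(2 \right)} \right)} \right)} + 4681} = \frac{1}{\left(75 + 2 \left(\frac{7 - 10}{2 \cdot 5}\right)^{2}\right) + 4681} = \frac{1}{\left(75 + 2 \left(\frac{1}{2} \cdot \frac{1}{5} \left(-3\right)\right)^{2}\right) + 4681} = \frac{1}{\left(75 + 2 \left(- \frac{3}{10}\right)^{2}\right) + 4681} = \frac{1}{\left(75 + 2 \cdot \frac{9}{100}\right) + 4681} = \frac{1}{\left(75 + \frac{9}{50}\right) + 4681} = \frac{1}{\frac{3759}{50} + 4681} = \frac{1}{\frac{237809}{50}} = \frac{50}{237809}$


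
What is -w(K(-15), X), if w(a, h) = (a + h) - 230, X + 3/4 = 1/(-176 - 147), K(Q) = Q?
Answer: 317513/1292 ≈ 245.75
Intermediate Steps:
X = -973/1292 (X = -¾ + 1/(-176 - 147) = -¾ + 1/(-323) = -¾ - 1/323 = -973/1292 ≈ -0.75310)
w(a, h) = -230 + a + h
-w(K(-15), X) = -(-230 - 15 - 973/1292) = -1*(-317513/1292) = 317513/1292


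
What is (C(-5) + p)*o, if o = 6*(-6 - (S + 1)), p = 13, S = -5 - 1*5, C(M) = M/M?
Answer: 252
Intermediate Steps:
C(M) = 1
S = -10 (S = -5 - 5 = -10)
o = 18 (o = 6*(-6 - (-10 + 1)) = 6*(-6 - 1*(-9)) = 6*(-6 + 9) = 6*3 = 18)
(C(-5) + p)*o = (1 + 13)*18 = 14*18 = 252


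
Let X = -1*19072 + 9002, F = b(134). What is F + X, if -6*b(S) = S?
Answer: -30277/3 ≈ -10092.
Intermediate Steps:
b(S) = -S/6
F = -67/3 (F = -1/6*134 = -67/3 ≈ -22.333)
X = -10070 (X = -19072 + 9002 = -10070)
F + X = -67/3 - 10070 = -30277/3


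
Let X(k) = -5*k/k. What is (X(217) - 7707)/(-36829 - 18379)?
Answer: 964/6901 ≈ 0.13969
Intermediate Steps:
X(k) = -5 (X(k) = -5*1 = -5)
(X(217) - 7707)/(-36829 - 18379) = (-5 - 7707)/(-36829 - 18379) = -7712/(-55208) = -7712*(-1/55208) = 964/6901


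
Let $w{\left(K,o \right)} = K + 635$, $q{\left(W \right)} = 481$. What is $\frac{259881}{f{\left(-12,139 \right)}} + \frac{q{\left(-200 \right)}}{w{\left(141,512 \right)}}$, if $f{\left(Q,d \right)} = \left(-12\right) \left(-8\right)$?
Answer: $\frac{8404743}{3104} \approx 2707.7$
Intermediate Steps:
$f{\left(Q,d \right)} = 96$
$w{\left(K,o \right)} = 635 + K$
$\frac{259881}{f{\left(-12,139 \right)}} + \frac{q{\left(-200 \right)}}{w{\left(141,512 \right)}} = \frac{259881}{96} + \frac{481}{635 + 141} = 259881 \cdot \frac{1}{96} + \frac{481}{776} = \frac{86627}{32} + 481 \cdot \frac{1}{776} = \frac{86627}{32} + \frac{481}{776} = \frac{8404743}{3104}$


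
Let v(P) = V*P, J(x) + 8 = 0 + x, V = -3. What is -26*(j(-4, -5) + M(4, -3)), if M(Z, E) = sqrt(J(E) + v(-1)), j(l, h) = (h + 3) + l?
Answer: 156 - 52*I*sqrt(2) ≈ 156.0 - 73.539*I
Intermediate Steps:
J(x) = -8 + x (J(x) = -8 + (0 + x) = -8 + x)
v(P) = -3*P
j(l, h) = 3 + h + l (j(l, h) = (3 + h) + l = 3 + h + l)
M(Z, E) = sqrt(-5 + E) (M(Z, E) = sqrt((-8 + E) - 3*(-1)) = sqrt((-8 + E) + 3) = sqrt(-5 + E))
-26*(j(-4, -5) + M(4, -3)) = -26*((3 - 5 - 4) + sqrt(-5 - 3)) = -26*(-6 + sqrt(-8)) = -26*(-6 + 2*I*sqrt(2)) = 156 - 52*I*sqrt(2)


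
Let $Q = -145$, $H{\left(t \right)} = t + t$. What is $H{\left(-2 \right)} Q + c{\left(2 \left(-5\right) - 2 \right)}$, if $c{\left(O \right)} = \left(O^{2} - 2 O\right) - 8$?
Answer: $740$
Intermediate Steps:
$c{\left(O \right)} = -8 + O^{2} - 2 O$
$H{\left(t \right)} = 2 t$
$H{\left(-2 \right)} Q + c{\left(2 \left(-5\right) - 2 \right)} = 2 \left(-2\right) \left(-145\right) - \left(8 - \left(2 \left(-5\right) - 2\right)^{2} + 2 \left(2 \left(-5\right) - 2\right)\right) = \left(-4\right) \left(-145\right) - \left(8 - \left(-10 - 2\right)^{2} + 2 \left(-10 - 2\right)\right) = 580 - \left(-16 - 144\right) = 580 + \left(-8 + 144 + 24\right) = 580 + 160 = 740$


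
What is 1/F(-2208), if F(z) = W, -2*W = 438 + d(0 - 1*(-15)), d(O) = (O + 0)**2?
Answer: -2/663 ≈ -0.0030166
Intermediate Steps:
d(O) = O**2
W = -663/2 (W = -(438 + (0 - 1*(-15))**2)/2 = -(438 + (0 + 15)**2)/2 = -(438 + 15**2)/2 = -(438 + 225)/2 = -1/2*663 = -663/2 ≈ -331.50)
F(z) = -663/2
1/F(-2208) = 1/(-663/2) = -2/663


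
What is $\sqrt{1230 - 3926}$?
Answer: $2 i \sqrt{674} \approx 51.923 i$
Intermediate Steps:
$\sqrt{1230 - 3926} = \sqrt{-2696} = 2 i \sqrt{674}$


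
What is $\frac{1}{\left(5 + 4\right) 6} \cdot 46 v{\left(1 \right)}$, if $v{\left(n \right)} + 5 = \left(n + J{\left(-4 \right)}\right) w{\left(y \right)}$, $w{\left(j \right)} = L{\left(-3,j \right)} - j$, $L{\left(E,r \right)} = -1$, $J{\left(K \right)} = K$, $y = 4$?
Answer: $\frac{230}{27} \approx 8.5185$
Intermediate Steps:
$w{\left(j \right)} = -1 - j$
$v{\left(n \right)} = 15 - 5 n$ ($v{\left(n \right)} = -5 + \left(n - 4\right) \left(-1 - 4\right) = -5 + \left(-4 + n\right) \left(-1 - 4\right) = -5 + \left(-4 + n\right) \left(-5\right) = -5 - \left(-20 + 5 n\right) = 15 - 5 n$)
$\frac{1}{\left(5 + 4\right) 6} \cdot 46 v{\left(1 \right)} = \frac{1}{\left(5 + 4\right) 6} \cdot 46 \left(15 - 5\right) = \frac{1}{9 \cdot 6} \cdot 46 \left(15 - 5\right) = \frac{1}{54} \cdot 46 \cdot 10 = \frac{23}{27} \cdot 10 = \frac{230}{27}$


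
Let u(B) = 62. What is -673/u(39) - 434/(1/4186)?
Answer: -112637561/62 ≈ -1.8167e+6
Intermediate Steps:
-673/u(39) - 434/(1/4186) = -673/62 - 434/(1/4186) = -673*1/62 - 434/1/4186 = -673/62 - 434*4186 = -673/62 - 1816724 = -112637561/62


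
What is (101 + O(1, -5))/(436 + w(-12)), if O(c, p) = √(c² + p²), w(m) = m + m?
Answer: 101/412 + √26/412 ≈ 0.25752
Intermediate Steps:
w(m) = 2*m
(101 + O(1, -5))/(436 + w(-12)) = (101 + √(1² + (-5)²))/(436 + 2*(-12)) = (101 + √(1 + 25))/(436 - 24) = (101 + √26)/412 = (101 + √26)*(1/412) = 101/412 + √26/412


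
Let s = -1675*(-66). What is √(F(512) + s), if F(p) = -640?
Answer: √109910 ≈ 331.53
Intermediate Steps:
s = 110550
√(F(512) + s) = √(-640 + 110550) = √109910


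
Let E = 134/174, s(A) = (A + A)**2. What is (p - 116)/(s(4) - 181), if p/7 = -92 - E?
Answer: 66589/10179 ≈ 6.5418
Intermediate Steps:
s(A) = 4*A**2 (s(A) = (2*A)**2 = 4*A**2)
E = 67/87 (E = 134*(1/174) = 67/87 ≈ 0.77011)
p = -56497/87 (p = 7*(-92 - 1*67/87) = 7*(-92 - 67/87) = 7*(-8071/87) = -56497/87 ≈ -649.39)
(p - 116)/(s(4) - 181) = (-56497/87 - 116)/(4*4**2 - 181) = -66589/(87*(4*16 - 181)) = -66589/(87*(64 - 181)) = -66589/87/(-117) = -66589/87*(-1/117) = 66589/10179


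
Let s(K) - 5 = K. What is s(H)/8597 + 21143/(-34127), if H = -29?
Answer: -182585419/293389819 ≈ -0.62233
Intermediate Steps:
s(K) = 5 + K
s(H)/8597 + 21143/(-34127) = (5 - 29)/8597 + 21143/(-34127) = -24*1/8597 + 21143*(-1/34127) = -24/8597 - 21143/34127 = -182585419/293389819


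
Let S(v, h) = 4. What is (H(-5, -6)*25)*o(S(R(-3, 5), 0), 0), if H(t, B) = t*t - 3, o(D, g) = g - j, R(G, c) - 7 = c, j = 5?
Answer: -2750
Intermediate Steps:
R(G, c) = 7 + c
o(D, g) = -5 + g (o(D, g) = g - 1*5 = g - 5 = -5 + g)
H(t, B) = -3 + t**2 (H(t, B) = t**2 - 3 = -3 + t**2)
(H(-5, -6)*25)*o(S(R(-3, 5), 0), 0) = ((-3 + (-5)**2)*25)*(-5 + 0) = ((-3 + 25)*25)*(-5) = (22*25)*(-5) = 550*(-5) = -2750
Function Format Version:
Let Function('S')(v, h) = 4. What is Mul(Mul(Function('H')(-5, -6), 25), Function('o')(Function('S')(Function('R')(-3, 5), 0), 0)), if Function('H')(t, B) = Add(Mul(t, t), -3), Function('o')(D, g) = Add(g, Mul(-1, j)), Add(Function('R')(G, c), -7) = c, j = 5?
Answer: -2750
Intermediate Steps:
Function('R')(G, c) = Add(7, c)
Function('o')(D, g) = Add(-5, g) (Function('o')(D, g) = Add(g, Mul(-1, 5)) = Add(g, -5) = Add(-5, g))
Function('H')(t, B) = Add(-3, Pow(t, 2)) (Function('H')(t, B) = Add(Pow(t, 2), -3) = Add(-3, Pow(t, 2)))
Mul(Mul(Function('H')(-5, -6), 25), Function('o')(Function('S')(Function('R')(-3, 5), 0), 0)) = Mul(Mul(Add(-3, Pow(-5, 2)), 25), Add(-5, 0)) = Mul(Mul(Add(-3, 25), 25), -5) = Mul(Mul(22, 25), -5) = Mul(550, -5) = -2750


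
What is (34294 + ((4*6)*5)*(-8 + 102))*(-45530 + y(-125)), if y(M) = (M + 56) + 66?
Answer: -2075120942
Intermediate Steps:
y(M) = 122 + M (y(M) = (56 + M) + 66 = 122 + M)
(34294 + ((4*6)*5)*(-8 + 102))*(-45530 + y(-125)) = (34294 + ((4*6)*5)*(-8 + 102))*(-45530 + (122 - 125)) = (34294 + (24*5)*94)*(-45530 - 3) = (34294 + 120*94)*(-45533) = (34294 + 11280)*(-45533) = 45574*(-45533) = -2075120942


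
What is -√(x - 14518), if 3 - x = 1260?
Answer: -5*I*√631 ≈ -125.6*I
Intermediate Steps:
x = -1257 (x = 3 - 1*1260 = 3 - 1260 = -1257)
-√(x - 14518) = -√(-1257 - 14518) = -√(-15775) = -5*I*√631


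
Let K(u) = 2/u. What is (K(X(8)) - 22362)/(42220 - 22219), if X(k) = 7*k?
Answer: -626135/560028 ≈ -1.1180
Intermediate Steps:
(K(X(8)) - 22362)/(42220 - 22219) = (2/((7*8)) - 22362)/(42220 - 22219) = (2/56 - 22362)/20001 = (2*(1/56) - 22362)*(1/20001) = (1/28 - 22362)*(1/20001) = -626135/28*1/20001 = -626135/560028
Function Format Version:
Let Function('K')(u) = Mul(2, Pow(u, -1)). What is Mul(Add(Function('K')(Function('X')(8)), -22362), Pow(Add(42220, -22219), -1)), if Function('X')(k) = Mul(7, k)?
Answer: Rational(-626135, 560028) ≈ -1.1180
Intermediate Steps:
Mul(Add(Function('K')(Function('X')(8)), -22362), Pow(Add(42220, -22219), -1)) = Mul(Add(Mul(2, Pow(Mul(7, 8), -1)), -22362), Pow(Add(42220, -22219), -1)) = Mul(Add(Mul(2, Pow(56, -1)), -22362), Pow(20001, -1)) = Mul(Add(Mul(2, Rational(1, 56)), -22362), Rational(1, 20001)) = Mul(Add(Rational(1, 28), -22362), Rational(1, 20001)) = Mul(Rational(-626135, 28), Rational(1, 20001)) = Rational(-626135, 560028)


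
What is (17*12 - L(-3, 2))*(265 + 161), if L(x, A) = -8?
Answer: 90312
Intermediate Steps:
(17*12 - L(-3, 2))*(265 + 161) = (17*12 - 1*(-8))*(265 + 161) = (204 + 8)*426 = 212*426 = 90312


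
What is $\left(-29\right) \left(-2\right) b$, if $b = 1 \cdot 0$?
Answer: $0$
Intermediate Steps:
$b = 0$
$\left(-29\right) \left(-2\right) b = \left(-29\right) \left(-2\right) 0 = 58 \cdot 0 = 0$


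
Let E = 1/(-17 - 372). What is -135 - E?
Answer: -52514/389 ≈ -135.00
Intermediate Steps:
E = -1/389 (E = 1/(-389) = -1/389 ≈ -0.0025707)
-135 - E = -135 - 1*(-1/389) = -135 + 1/389 = -52514/389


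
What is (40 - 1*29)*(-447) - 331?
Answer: -5248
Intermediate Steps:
(40 - 1*29)*(-447) - 331 = (40 - 29)*(-447) - 331 = 11*(-447) - 331 = -4917 - 331 = -5248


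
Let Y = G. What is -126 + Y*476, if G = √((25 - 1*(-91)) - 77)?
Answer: -126 + 476*√39 ≈ 2846.6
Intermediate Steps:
G = √39 (G = √((25 + 91) - 77) = √(116 - 77) = √39 ≈ 6.2450)
Y = √39 ≈ 6.2450
-126 + Y*476 = -126 + √39*476 = -126 + 476*√39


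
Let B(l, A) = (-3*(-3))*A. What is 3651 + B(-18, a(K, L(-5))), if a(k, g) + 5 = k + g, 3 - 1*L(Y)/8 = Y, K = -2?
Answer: 4164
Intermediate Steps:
L(Y) = 24 - 8*Y
a(k, g) = -5 + g + k (a(k, g) = -5 + (k + g) = -5 + (g + k) = -5 + g + k)
B(l, A) = 9*A
3651 + B(-18, a(K, L(-5))) = 3651 + 9*(-5 + (24 - 8*(-5)) - 2) = 3651 + 9*(-5 + (24 + 40) - 2) = 3651 + 9*(-5 + 64 - 2) = 3651 + 9*57 = 3651 + 513 = 4164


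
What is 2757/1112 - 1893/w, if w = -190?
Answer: 1314423/105640 ≈ 12.442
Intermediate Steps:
2757/1112 - 1893/w = 2757/1112 - 1893/(-190) = 2757*(1/1112) - 1893*(-1/190) = 2757/1112 + 1893/190 = 1314423/105640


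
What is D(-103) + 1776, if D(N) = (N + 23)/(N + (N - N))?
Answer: 183008/103 ≈ 1776.8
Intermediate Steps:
D(N) = (23 + N)/N (D(N) = (23 + N)/(N + 0) = (23 + N)/N)
D(-103) + 1776 = (23 - 103)/(-103) + 1776 = -1/103*(-80) + 1776 = 80/103 + 1776 = 183008/103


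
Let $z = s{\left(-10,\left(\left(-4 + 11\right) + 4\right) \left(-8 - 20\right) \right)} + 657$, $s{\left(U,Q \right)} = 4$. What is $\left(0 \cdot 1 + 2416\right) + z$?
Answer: $3077$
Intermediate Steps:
$z = 661$ ($z = 4 + 657 = 661$)
$\left(0 \cdot 1 + 2416\right) + z = \left(0 \cdot 1 + 2416\right) + 661 = \left(0 + 2416\right) + 661 = 2416 + 661 = 3077$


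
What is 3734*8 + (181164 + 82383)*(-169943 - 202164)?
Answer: -98067653657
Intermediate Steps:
3734*8 + (181164 + 82383)*(-169943 - 202164) = 29872 + 263547*(-372107) = 29872 - 98067683529 = -98067653657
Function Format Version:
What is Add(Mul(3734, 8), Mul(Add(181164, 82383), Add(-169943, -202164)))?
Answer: -98067653657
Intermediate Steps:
Add(Mul(3734, 8), Mul(Add(181164, 82383), Add(-169943, -202164))) = Add(29872, Mul(263547, -372107)) = Add(29872, -98067683529) = -98067653657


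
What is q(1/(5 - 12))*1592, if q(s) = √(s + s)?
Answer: 1592*I*√14/7 ≈ 850.96*I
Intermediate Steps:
q(s) = √2*√s (q(s) = √(2*s) = √2*√s)
q(1/(5 - 12))*1592 = (√2*√(1/(5 - 12)))*1592 = (√2*√(1/(-7)))*1592 = (√2*√(-⅐))*1592 = (√2*(I*√7/7))*1592 = (I*√14/7)*1592 = 1592*I*√14/7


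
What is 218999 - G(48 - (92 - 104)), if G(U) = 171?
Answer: 218828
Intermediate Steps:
218999 - G(48 - (92 - 104)) = 218999 - 1*171 = 218999 - 171 = 218828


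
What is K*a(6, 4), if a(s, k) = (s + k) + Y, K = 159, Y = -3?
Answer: 1113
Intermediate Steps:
a(s, k) = -3 + k + s (a(s, k) = (s + k) - 3 = (k + s) - 3 = -3 + k + s)
K*a(6, 4) = 159*(-3 + 4 + 6) = 159*7 = 1113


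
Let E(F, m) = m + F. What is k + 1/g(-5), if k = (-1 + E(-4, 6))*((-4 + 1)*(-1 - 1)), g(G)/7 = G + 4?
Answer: 41/7 ≈ 5.8571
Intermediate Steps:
g(G) = 28 + 7*G (g(G) = 7*(G + 4) = 7*(4 + G) = 28 + 7*G)
E(F, m) = F + m
k = 6 (k = (-1 + (-4 + 6))*((-4 + 1)*(-1 - 1)) = (-1 + 2)*(-3*(-2)) = 1*6 = 6)
k + 1/g(-5) = 6 + 1/(28 + 7*(-5)) = 6 + 1/(28 - 35) = 6 + 1/(-7) = 6 - ⅐ = 41/7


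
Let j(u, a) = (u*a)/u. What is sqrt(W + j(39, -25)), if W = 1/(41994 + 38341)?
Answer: I*sqrt(161342725290)/80335 ≈ 5.0*I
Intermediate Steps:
W = 1/80335 ≈ 1.2448e-5
j(u, a) = a (j(u, a) = (a*u)/u = a)
sqrt(W + j(39, -25)) = sqrt(1/80335 - 25) = sqrt(-2008374/80335) = I*sqrt(161342725290)/80335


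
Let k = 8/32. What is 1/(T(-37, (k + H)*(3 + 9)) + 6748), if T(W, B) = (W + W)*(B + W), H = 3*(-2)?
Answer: 1/14592 ≈ 6.8531e-5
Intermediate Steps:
H = -6
k = ¼ (k = 8*(1/32) = ¼ ≈ 0.25000)
T(W, B) = 2*W*(B + W) (T(W, B) = (2*W)*(B + W) = 2*W*(B + W))
1/(T(-37, (k + H)*(3 + 9)) + 6748) = 1/(2*(-37)*((¼ - 6)*(3 + 9) - 37) + 6748) = 1/(2*(-37)*(-23/4*12 - 37) + 6748) = 1/(2*(-37)*(-69 - 37) + 6748) = 1/(2*(-37)*(-106) + 6748) = 1/(7844 + 6748) = 1/14592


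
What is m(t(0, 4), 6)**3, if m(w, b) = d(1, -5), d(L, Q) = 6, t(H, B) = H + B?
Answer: 216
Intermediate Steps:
t(H, B) = B + H
m(w, b) = 6
m(t(0, 4), 6)**3 = 6**3 = 216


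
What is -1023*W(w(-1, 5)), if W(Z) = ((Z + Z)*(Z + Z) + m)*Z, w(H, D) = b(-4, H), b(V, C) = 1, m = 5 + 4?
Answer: -13299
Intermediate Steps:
m = 9
w(H, D) = 1
W(Z) = Z*(9 + 4*Z²) (W(Z) = ((Z + Z)*(Z + Z) + 9)*Z = ((2*Z)*(2*Z) + 9)*Z = (4*Z² + 9)*Z = (9 + 4*Z²)*Z = Z*(9 + 4*Z²))
-1023*W(w(-1, 5)) = -1023*(9 + 4*1²) = -1023*(9 + 4*1) = -1023*(9 + 4) = -1023*13 = -13299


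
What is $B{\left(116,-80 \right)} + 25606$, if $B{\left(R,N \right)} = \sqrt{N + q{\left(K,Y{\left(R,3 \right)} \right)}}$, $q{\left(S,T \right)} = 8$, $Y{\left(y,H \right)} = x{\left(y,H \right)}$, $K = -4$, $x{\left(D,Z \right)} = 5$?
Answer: $25606 + 6 i \sqrt{2} \approx 25606.0 + 8.4853 i$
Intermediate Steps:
$Y{\left(y,H \right)} = 5$
$B{\left(R,N \right)} = \sqrt{8 + N}$ ($B{\left(R,N \right)} = \sqrt{N + 8} = \sqrt{8 + N}$)
$B{\left(116,-80 \right)} + 25606 = \sqrt{8 - 80} + 25606 = \sqrt{-72} + 25606 = 6 i \sqrt{2} + 25606 = 25606 + 6 i \sqrt{2}$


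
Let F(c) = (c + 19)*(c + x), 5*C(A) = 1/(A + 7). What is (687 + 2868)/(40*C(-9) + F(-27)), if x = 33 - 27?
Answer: 3555/164 ≈ 21.677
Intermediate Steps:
x = 6
C(A) = 1/(5*(7 + A)) (C(A) = 1/(5*(A + 7)) = 1/(5*(7 + A)))
F(c) = (6 + c)*(19 + c) (F(c) = (c + 19)*(c + 6) = (19 + c)*(6 + c) = (6 + c)*(19 + c))
(687 + 2868)/(40*C(-9) + F(-27)) = (687 + 2868)/(40*(1/(5*(7 - 9))) + (114 + (-27)² + 25*(-27))) = 3555/(40*((⅕)/(-2)) + (114 + 729 - 675)) = 3555/(40*((⅕)*(-½)) + 168) = 3555/(40*(-⅒) + 168) = 3555/(-4 + 168) = 3555/164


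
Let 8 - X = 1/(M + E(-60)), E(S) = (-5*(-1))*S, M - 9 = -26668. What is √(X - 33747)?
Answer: 510*I*√94275623/26959 ≈ 183.68*I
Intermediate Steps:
M = -26659 (M = 9 - 26668 = -26659)
E(S) = 5*S
X = 215673/26959 (X = 8 - 1/(-26659 + 5*(-60)) = 8 - 1/(-26659 - 300) = 8 - 1/(-26959) = 8 - 1*(-1/26959) = 8 + 1/26959 = 215673/26959 ≈ 8.0000)
√(X - 33747) = √(215673/26959 - 33747) = √(-909569700/26959) = 510*I*√94275623/26959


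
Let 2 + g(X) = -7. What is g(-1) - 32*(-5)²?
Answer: -809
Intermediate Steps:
g(X) = -9 (g(X) = -2 - 7 = -9)
g(-1) - 32*(-5)² = -9 - 32*(-5)² = -9 - 32*25 = -9 - 800 = -809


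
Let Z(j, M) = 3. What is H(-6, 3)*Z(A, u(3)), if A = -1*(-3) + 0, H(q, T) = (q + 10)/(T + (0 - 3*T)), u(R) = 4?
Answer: -2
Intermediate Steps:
H(q, T) = -(10 + q)/(2*T) (H(q, T) = (10 + q)/(T - 3*T) = (10 + q)/((-2*T)) = (10 + q)*(-1/(2*T)) = -(10 + q)/(2*T))
A = 3 (A = 3 + 0 = 3)
H(-6, 3)*Z(A, u(3)) = ((½)*(-10 - 1*(-6))/3)*3 = ((½)*(⅓)*(-10 + 6))*3 = ((½)*(⅓)*(-4))*3 = -⅔*3 = -2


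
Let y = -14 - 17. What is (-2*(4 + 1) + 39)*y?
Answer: -899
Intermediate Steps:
y = -31
(-2*(4 + 1) + 39)*y = (-2*(4 + 1) + 39)*(-31) = (-2*5 + 39)*(-31) = (-10 + 39)*(-31) = 29*(-31) = -899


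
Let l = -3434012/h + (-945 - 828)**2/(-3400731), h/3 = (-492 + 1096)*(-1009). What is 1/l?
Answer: 57570219381/54914924480 ≈ 1.0484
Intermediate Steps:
h = -1828308 (h = 3*((-492 + 1096)*(-1009)) = 3*(604*(-1009)) = 3*(-609436) = -1828308)
l = 54914924480/57570219381 (l = -3434012/(-1828308) + (-945 - 828)**2/(-3400731) = -3434012*(-1/1828308) + (-1773)**2*(-1/3400731) = 858503/457077 + 3143529*(-1/3400731) = 858503/457077 - 116427/125953 = 54914924480/57570219381 ≈ 0.95388)
1/l = 1/(54914924480/57570219381) = 57570219381/54914924480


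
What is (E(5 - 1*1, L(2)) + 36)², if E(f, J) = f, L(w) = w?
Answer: 1600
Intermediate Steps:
(E(5 - 1*1, L(2)) + 36)² = ((5 - 1*1) + 36)² = ((5 - 1) + 36)² = (4 + 36)² = 40² = 1600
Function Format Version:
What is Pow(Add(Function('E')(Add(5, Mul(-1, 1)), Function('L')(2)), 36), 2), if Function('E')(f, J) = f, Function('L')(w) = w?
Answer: 1600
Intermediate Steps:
Pow(Add(Function('E')(Add(5, Mul(-1, 1)), Function('L')(2)), 36), 2) = Pow(Add(Add(5, Mul(-1, 1)), 36), 2) = Pow(Add(Add(5, -1), 36), 2) = Pow(Add(4, 36), 2) = Pow(40, 2) = 1600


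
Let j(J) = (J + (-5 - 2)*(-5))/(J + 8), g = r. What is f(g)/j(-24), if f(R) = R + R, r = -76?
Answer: 2432/11 ≈ 221.09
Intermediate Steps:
g = -76
j(J) = (35 + J)/(8 + J) (j(J) = (J - 7*(-5))/(8 + J) = (J + 35)/(8 + J) = (35 + J)/(8 + J))
f(R) = 2*R
f(g)/j(-24) = (2*(-76))/(((35 - 24)/(8 - 24))) = -152/(11/(-16)) = -152/((-1/16*11)) = -152/(-11/16) = -152*(-16/11) = 2432/11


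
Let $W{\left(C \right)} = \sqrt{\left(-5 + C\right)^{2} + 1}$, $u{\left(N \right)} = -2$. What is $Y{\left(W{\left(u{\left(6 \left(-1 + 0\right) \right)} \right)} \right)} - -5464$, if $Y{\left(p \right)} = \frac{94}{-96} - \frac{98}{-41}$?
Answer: $\frac{10755929}{1968} \approx 5465.4$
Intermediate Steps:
$W{\left(C \right)} = \sqrt{1 + \left(-5 + C\right)^{2}}$
$Y{\left(p \right)} = \frac{2777}{1968}$ ($Y{\left(p \right)} = 94 \left(- \frac{1}{96}\right) - - \frac{98}{41} = - \frac{47}{48} + \frac{98}{41} = \frac{2777}{1968}$)
$Y{\left(W{\left(u{\left(6 \left(-1 + 0\right) \right)} \right)} \right)} - -5464 = \frac{2777}{1968} - -5464 = \frac{2777}{1968} + 5464 = \frac{10755929}{1968}$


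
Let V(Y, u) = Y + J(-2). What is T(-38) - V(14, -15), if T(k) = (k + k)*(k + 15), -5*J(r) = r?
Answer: 8668/5 ≈ 1733.6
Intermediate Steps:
J(r) = -r/5
T(k) = 2*k*(15 + k) (T(k) = (2*k)*(15 + k) = 2*k*(15 + k))
V(Y, u) = ⅖ + Y (V(Y, u) = Y - ⅕*(-2) = Y + ⅖ = ⅖ + Y)
T(-38) - V(14, -15) = 2*(-38)*(15 - 38) - (⅖ + 14) = 2*(-38)*(-23) - 1*72/5 = 1748 - 72/5 = 8668/5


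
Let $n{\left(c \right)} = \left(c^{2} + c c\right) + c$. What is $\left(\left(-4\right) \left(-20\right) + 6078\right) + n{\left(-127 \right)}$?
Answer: $38289$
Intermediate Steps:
$n{\left(c \right)} = c + 2 c^{2}$ ($n{\left(c \right)} = \left(c^{2} + c^{2}\right) + c = 2 c^{2} + c = c + 2 c^{2}$)
$\left(\left(-4\right) \left(-20\right) + 6078\right) + n{\left(-127 \right)} = \left(\left(-4\right) \left(-20\right) + 6078\right) - 127 \left(1 + 2 \left(-127\right)\right) = \left(80 + 6078\right) - 127 \left(1 - 254\right) = 6158 - -32131 = 6158 + 32131 = 38289$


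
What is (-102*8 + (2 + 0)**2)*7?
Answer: -5684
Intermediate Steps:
(-102*8 + (2 + 0)**2)*7 = (-17*48 + 2**2)*7 = (-816 + 4)*7 = -812*7 = -5684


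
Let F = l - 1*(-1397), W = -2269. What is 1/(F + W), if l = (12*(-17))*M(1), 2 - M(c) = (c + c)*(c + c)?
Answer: -1/464 ≈ -0.0021552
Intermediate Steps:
M(c) = 2 - 4*c² (M(c) = 2 - (c + c)*(c + c) = 2 - 2*c*2*c = 2 - 4*c²)
l = 408 (l = (12*(-17))*(2 - 4*1²) = -204*(2 - 4*1) = -204*(2 - 4) = -204*(-2) = 408)
F = 1805 (F = 408 - 1*(-1397) = 408 + 1397 = 1805)
1/(F + W) = 1/(1805 - 2269) = 1/(-464) = -1/464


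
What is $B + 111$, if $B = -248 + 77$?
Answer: $-60$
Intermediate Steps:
$B = -171$
$B + 111 = -171 + 111 = -60$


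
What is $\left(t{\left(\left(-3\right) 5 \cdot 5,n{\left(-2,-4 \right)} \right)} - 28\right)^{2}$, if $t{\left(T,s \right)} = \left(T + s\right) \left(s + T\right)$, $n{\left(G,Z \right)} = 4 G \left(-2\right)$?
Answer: $11923209$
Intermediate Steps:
$n{\left(G,Z \right)} = - 8 G$
$t{\left(T,s \right)} = \left(T + s\right)^{2}$ ($t{\left(T,s \right)} = \left(T + s\right) \left(T + s\right) = \left(T + s\right)^{2}$)
$\left(t{\left(\left(-3\right) 5 \cdot 5,n{\left(-2,-4 \right)} \right)} - 28\right)^{2} = \left(\left(\left(-3\right) 5 \cdot 5 - -16\right)^{2} - 28\right)^{2} = \left(\left(\left(-15\right) 5 + 16\right)^{2} - 28\right)^{2} = \left(\left(-75 + 16\right)^{2} - 28\right)^{2} = \left(\left(-59\right)^{2} - 28\right)^{2} = \left(3481 - 28\right)^{2} = 3453^{2} = 11923209$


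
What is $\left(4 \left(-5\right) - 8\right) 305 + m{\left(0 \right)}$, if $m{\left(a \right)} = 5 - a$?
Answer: $-8535$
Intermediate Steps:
$\left(4 \left(-5\right) - 8\right) 305 + m{\left(0 \right)} = \left(4 \left(-5\right) - 8\right) 305 + \left(5 - 0\right) = \left(-20 - 8\right) 305 + \left(5 + 0\right) = \left(-28\right) 305 + 5 = -8540 + 5 = -8535$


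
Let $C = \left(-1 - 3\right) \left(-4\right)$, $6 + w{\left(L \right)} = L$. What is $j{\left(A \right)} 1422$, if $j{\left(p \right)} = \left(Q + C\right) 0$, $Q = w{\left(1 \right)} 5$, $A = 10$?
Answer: $0$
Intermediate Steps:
$w{\left(L \right)} = -6 + L$
$C = 16$ ($C = \left(-4\right) \left(-4\right) = 16$)
$Q = -25$ ($Q = \left(-6 + 1\right) 5 = \left(-5\right) 5 = -25$)
$j{\left(p \right)} = 0$ ($j{\left(p \right)} = \left(-25 + 16\right) 0 = \left(-9\right) 0 = 0$)
$j{\left(A \right)} 1422 = 0 \cdot 1422 = 0$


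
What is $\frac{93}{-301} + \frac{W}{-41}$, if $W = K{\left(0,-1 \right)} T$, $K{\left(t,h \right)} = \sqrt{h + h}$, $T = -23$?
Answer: $- \frac{93}{301} + \frac{23 i \sqrt{2}}{41} \approx -0.30897 + 0.79334 i$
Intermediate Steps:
$K{\left(t,h \right)} = \sqrt{2} \sqrt{h}$ ($K{\left(t,h \right)} = \sqrt{2 h} = \sqrt{2} \sqrt{h}$)
$W = - 23 i \sqrt{2}$ ($W = \sqrt{2} \sqrt{-1} \left(-23\right) = \sqrt{2} i \left(-23\right) = i \sqrt{2} \left(-23\right) = - 23 i \sqrt{2} \approx - 32.527 i$)
$\frac{93}{-301} + \frac{W}{-41} = \frac{93}{-301} + \frac{\left(-23\right) i \sqrt{2}}{-41} = 93 \left(- \frac{1}{301}\right) + - 23 i \sqrt{2} \left(- \frac{1}{41}\right) = - \frac{93}{301} + \frac{23 i \sqrt{2}}{41}$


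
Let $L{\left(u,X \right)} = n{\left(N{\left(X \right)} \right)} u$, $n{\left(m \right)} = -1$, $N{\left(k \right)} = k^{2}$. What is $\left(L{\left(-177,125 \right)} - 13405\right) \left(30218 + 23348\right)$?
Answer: $-708571048$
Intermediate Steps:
$L{\left(u,X \right)} = - u$
$\left(L{\left(-177,125 \right)} - 13405\right) \left(30218 + 23348\right) = \left(\left(-1\right) \left(-177\right) - 13405\right) \left(30218 + 23348\right) = \left(177 - 13405\right) 53566 = \left(-13228\right) 53566 = -708571048$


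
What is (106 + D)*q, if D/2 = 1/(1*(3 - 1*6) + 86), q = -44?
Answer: -387200/83 ≈ -4665.1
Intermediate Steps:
D = 2/83 (D = 2/(1*(3 - 1*6) + 86) = 2/(1*(3 - 6) + 86) = 2/(1*(-3) + 86) = 2/(-3 + 86) = 2/83 ≈ 0.024096)
(106 + D)*q = (106 + 2/83)*(-44) = (8800/83)*(-44) = -387200/83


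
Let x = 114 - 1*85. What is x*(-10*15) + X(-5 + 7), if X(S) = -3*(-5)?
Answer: -4335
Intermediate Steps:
x = 29 (x = 114 - 85 = 29)
X(S) = 15
x*(-10*15) + X(-5 + 7) = 29*(-10*15) + 15 = 29*(-150) + 15 = -4350 + 15 = -4335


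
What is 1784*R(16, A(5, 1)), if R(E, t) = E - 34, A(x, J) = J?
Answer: -32112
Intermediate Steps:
R(E, t) = -34 + E
1784*R(16, A(5, 1)) = 1784*(-34 + 16) = 1784*(-18) = -32112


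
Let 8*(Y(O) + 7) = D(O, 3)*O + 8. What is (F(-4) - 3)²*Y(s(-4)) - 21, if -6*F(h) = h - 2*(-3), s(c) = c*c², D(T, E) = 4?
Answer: -3989/9 ≈ -443.22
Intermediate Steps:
s(c) = c³
Y(O) = -6 + O/2 (Y(O) = -7 + (4*O + 8)/8 = -7 + (8 + 4*O)/8 = -7 + (1 + O/2) = -6 + O/2)
F(h) = -1 - h/6 (F(h) = -(h - 2*(-3))/6 = -(h + 6)/6 = -(6 + h)/6 = -1 - h/6)
(F(-4) - 3)²*Y(s(-4)) - 21 = ((-1 - ⅙*(-4)) - 3)²*(-6 + (½)*(-4)³) - 21 = ((-1 + ⅔) - 3)²*(-6 + (½)*(-64)) - 21 = (-⅓ - 3)²*(-6 - 32) - 21 = (-10/3)²*(-38) - 21 = (100/9)*(-38) - 21 = -3800/9 - 21 = -3989/9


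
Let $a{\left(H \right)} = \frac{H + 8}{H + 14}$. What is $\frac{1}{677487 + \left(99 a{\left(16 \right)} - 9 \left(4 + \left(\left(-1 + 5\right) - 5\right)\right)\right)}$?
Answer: $\frac{5}{3387696} \approx 1.4759 \cdot 10^{-6}$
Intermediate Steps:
$a{\left(H \right)} = \frac{8 + H}{14 + H}$
$\frac{1}{677487 + \left(99 a{\left(16 \right)} - 9 \left(4 + \left(\left(-1 + 5\right) - 5\right)\right)\right)} = \frac{1}{677487 + \left(99 \frac{8 + 16}{14 + 16} - 9 \left(4 + \left(\left(-1 + 5\right) - 5\right)\right)\right)} = \frac{1}{677487 + \left(99 \cdot \frac{1}{30} \cdot 24 - 9 \left(4 + \left(4 - 5\right)\right)\right)} = \frac{1}{677487 + \left(99 \cdot \frac{1}{30} \cdot 24 - 9 \left(4 - 1\right)\right)} = \frac{1}{677487 + \left(99 \cdot \frac{4}{5} - 27\right)} = \frac{1}{677487 + \left(\frac{396}{5} - 27\right)} = \frac{1}{677487 + \frac{261}{5}} = \frac{1}{\frac{3387696}{5}} = \frac{5}{3387696}$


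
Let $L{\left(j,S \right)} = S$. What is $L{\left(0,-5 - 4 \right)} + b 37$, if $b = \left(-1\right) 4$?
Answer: $-157$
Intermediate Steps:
$b = -4$
$L{\left(0,-5 - 4 \right)} + b 37 = \left(-5 - 4\right) - 148 = -9 - 148 = -157$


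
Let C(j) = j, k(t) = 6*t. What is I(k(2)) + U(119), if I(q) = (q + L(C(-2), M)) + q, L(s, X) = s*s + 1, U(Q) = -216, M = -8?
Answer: -187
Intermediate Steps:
L(s, X) = 1 + s² (L(s, X) = s² + 1 = 1 + s²)
I(q) = 5 + 2*q (I(q) = (q + (1 + (-2)²)) + q = (q + (1 + 4)) + q = (q + 5) + q = (5 + q) + q = 5 + 2*q)
I(k(2)) + U(119) = (5 + 2*(6*2)) - 216 = (5 + 2*12) - 216 = (5 + 24) - 216 = 29 - 216 = -187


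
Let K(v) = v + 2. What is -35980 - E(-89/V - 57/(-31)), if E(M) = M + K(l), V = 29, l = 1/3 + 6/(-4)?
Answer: -194073979/5394 ≈ -35980.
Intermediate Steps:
l = -7/6 (l = 1*(⅓) + 6*(-¼) = ⅓ - 3/2 = -7/6 ≈ -1.1667)
K(v) = 2 + v
E(M) = ⅚ + M (E(M) = M + (2 - 7/6) = M + ⅚ = ⅚ + M)
-35980 - E(-89/V - 57/(-31)) = -35980 - (⅚ + (-89/29 - 57/(-31))) = -35980 - (⅚ + (-89*1/29 - 57*(-1/31))) = -35980 - (⅚ + (-89/29 + 57/31)) = -35980 - (⅚ - 1106/899) = -35980 - 1*(-2141/5394) = -35980 + 2141/5394 = -194073979/5394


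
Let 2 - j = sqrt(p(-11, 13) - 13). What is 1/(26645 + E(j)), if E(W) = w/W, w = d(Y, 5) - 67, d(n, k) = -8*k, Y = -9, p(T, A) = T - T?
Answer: 34827/927527678 + 107*I*sqrt(13)/12057859814 ≈ 3.7548e-5 + 3.1995e-8*I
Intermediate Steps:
p(T, A) = 0
j = 2 - I*sqrt(13) (j = 2 - sqrt(0 - 13) = 2 - sqrt(-13) = 2 - I*sqrt(13) ≈ 2.0 - 3.6056*I)
w = -107 (w = -8*5 - 67 = -40 - 67 = -107)
E(W) = -107/W
1/(26645 + E(j)) = 1/(26645 - 107/(2 - I*sqrt(13)))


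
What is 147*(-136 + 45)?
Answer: -13377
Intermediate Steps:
147*(-136 + 45) = 147*(-91) = -13377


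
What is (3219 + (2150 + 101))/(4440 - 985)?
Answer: 1094/691 ≈ 1.5832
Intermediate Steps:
(3219 + (2150 + 101))/(4440 - 985) = (3219 + 2251)/3455 = 5470*(1/3455) = 1094/691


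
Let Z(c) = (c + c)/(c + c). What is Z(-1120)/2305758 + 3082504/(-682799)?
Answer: -546731351941/121105327434 ≈ -4.5145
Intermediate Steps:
Z(c) = 1 (Z(c) = (2*c)/((2*c)) = (2*c)*(1/(2*c)) = 1)
Z(-1120)/2305758 + 3082504/(-682799) = 1/2305758 + 3082504/(-682799) = 1*(1/2305758) + 3082504*(-1/682799) = 1/2305758 - 3082504/682799 = -546731351941/121105327434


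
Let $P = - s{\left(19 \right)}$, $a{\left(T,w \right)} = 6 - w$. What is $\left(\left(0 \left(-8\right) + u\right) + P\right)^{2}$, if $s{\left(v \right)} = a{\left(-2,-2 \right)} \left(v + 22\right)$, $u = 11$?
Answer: $100489$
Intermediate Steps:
$s{\left(v \right)} = 176 + 8 v$ ($s{\left(v \right)} = \left(6 - -2\right) \left(v + 22\right) = \left(6 + 2\right) \left(22 + v\right) = 8 \left(22 + v\right) = 176 + 8 v$)
$P = -328$ ($P = - (176 + 8 \cdot 19) = - (176 + 152) = \left(-1\right) 328 = -328$)
$\left(\left(0 \left(-8\right) + u\right) + P\right)^{2} = \left(\left(0 \left(-8\right) + 11\right) - 328\right)^{2} = \left(\left(0 + 11\right) - 328\right)^{2} = \left(11 - 328\right)^{2} = \left(-317\right)^{2} = 100489$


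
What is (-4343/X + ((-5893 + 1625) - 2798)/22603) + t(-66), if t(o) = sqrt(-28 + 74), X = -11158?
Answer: 2760343/36029182 + sqrt(46) ≈ 6.8589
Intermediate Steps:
t(o) = sqrt(46)
(-4343/X + ((-5893 + 1625) - 2798)/22603) + t(-66) = (-4343/(-11158) + ((-5893 + 1625) - 2798)/22603) + sqrt(46) = (-4343*(-1/11158) + (-4268 - 2798)*(1/22603)) + sqrt(46) = (4343/11158 - 7066*1/22603) + sqrt(46) = (4343/11158 - 7066/22603) + sqrt(46) = 2760343/36029182 + sqrt(46)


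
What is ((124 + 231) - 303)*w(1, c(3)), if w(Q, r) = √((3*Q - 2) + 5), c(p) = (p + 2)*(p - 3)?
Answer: 52*√6 ≈ 127.37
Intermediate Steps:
c(p) = (-3 + p)*(2 + p) (c(p) = (2 + p)*(-3 + p) = (-3 + p)*(2 + p))
w(Q, r) = √(3 + 3*Q) (w(Q, r) = √((-2 + 3*Q) + 5) = √(3 + 3*Q))
((124 + 231) - 303)*w(1, c(3)) = ((124 + 231) - 303)*√(3 + 3*1) = (355 - 303)*√(3 + 3) = 52*√6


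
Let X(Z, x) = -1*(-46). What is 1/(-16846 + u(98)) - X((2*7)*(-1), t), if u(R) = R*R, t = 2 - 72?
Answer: -333133/7242 ≈ -46.000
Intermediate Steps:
t = -70
u(R) = R**2
X(Z, x) = 46
1/(-16846 + u(98)) - X((2*7)*(-1), t) = 1/(-16846 + 98**2) - 1*46 = 1/(-16846 + 9604) - 46 = 1/(-7242) - 46 = -1/7242 - 46 = -333133/7242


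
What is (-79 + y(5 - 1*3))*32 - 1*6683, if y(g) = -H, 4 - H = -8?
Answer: -9595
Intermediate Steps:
H = 12 (H = 4 - 1*(-8) = 4 + 8 = 12)
y(g) = -12 (y(g) = -1*12 = -12)
(-79 + y(5 - 1*3))*32 - 1*6683 = (-79 - 12)*32 - 1*6683 = -91*32 - 6683 = -2912 - 6683 = -9595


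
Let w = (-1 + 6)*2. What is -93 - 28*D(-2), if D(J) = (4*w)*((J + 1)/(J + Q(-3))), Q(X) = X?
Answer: -317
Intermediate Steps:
w = 10 (w = 5*2 = 10)
D(J) = 40*(1 + J)/(-3 + J) (D(J) = (4*10)*((J + 1)/(J - 3)) = 40*((1 + J)/(-3 + J)) = 40*(1 + J)/(-3 + J))
-93 - 28*D(-2) = -93 - 1120*(1 - 2)/(-3 - 2) = -93 - 1120*(-1)/(-5) = -93 - 1120*(-1)*(-1)/5 = -93 - 28*8 = -93 - 224 = -317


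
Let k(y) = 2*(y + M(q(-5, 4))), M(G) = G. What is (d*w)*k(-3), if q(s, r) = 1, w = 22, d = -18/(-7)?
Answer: -1584/7 ≈ -226.29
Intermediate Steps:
d = 18/7 (d = -18*(-⅐) = 18/7 ≈ 2.5714)
k(y) = 2 + 2*y (k(y) = 2*(y + 1) = 2*(1 + y) = 2 + 2*y)
(d*w)*k(-3) = ((18/7)*22)*(2 + 2*(-3)) = 396*(2 - 6)/7 = (396/7)*(-4) = -1584/7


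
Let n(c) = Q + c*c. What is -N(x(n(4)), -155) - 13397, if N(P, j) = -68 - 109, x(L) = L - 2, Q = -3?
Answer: -13220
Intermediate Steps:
n(c) = -3 + c**2 (n(c) = -3 + c*c = -3 + c**2)
x(L) = -2 + L
N(P, j) = -177
-N(x(n(4)), -155) - 13397 = -1*(-177) - 13397 = 177 - 13397 = -13220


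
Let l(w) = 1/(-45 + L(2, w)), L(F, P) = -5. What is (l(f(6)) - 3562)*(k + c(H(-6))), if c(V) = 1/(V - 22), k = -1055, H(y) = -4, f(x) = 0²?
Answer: 4885488531/1300 ≈ 3.7581e+6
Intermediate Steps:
f(x) = 0
c(V) = 1/(-22 + V)
l(w) = -1/50 (l(w) = 1/(-45 - 5) = 1/(-50) = -1/50)
(l(f(6)) - 3562)*(k + c(H(-6))) = (-1/50 - 3562)*(-1055 + 1/(-22 - 4)) = -178101*(-1055 + 1/(-26))/50 = -178101*(-1055 - 1/26)/50 = -178101/50*(-27431/26) = 4885488531/1300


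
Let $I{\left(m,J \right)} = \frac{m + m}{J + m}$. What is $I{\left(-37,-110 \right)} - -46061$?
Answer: $\frac{6771041}{147} \approx 46062.0$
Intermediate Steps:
$I{\left(m,J \right)} = \frac{2 m}{J + m}$
$I{\left(-37,-110 \right)} - -46061 = 2 \left(-37\right) \frac{1}{-110 - 37} - -46061 = 2 \left(-37\right) \frac{1}{-147} + 46061 = 2 \left(-37\right) \left(- \frac{1}{147}\right) + 46061 = \frac{74}{147} + 46061 = \frac{6771041}{147}$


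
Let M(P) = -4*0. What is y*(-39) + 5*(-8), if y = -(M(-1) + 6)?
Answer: 194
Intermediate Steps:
M(P) = 0
y = -6 (y = -(0 + 6) = -1*6 = -6)
y*(-39) + 5*(-8) = -6*(-39) + 5*(-8) = 234 - 40 = 194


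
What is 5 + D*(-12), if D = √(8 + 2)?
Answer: 5 - 12*√10 ≈ -32.947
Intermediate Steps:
D = √10 ≈ 3.1623
5 + D*(-12) = 5 + √10*(-12) = 5 - 12*√10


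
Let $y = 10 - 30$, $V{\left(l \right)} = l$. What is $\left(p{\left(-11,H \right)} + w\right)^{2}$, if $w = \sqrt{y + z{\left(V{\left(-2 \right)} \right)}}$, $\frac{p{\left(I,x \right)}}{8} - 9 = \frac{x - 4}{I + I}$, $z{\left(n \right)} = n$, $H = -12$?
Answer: $\frac{730074}{121} + \frac{1712 i \sqrt{22}}{11} \approx 6033.7 + 730.0 i$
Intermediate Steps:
$y = -20$
$p{\left(I,x \right)} = 72 + \frac{4 \left(-4 + x\right)}{I}$ ($p{\left(I,x \right)} = 72 + 8 \frac{x - 4}{I + I} = 72 + 8 \frac{-4 + x}{2 I} = 72 + \frac{4 \left(-4 + x\right)}{I}$)
$w = i \sqrt{22}$ ($w = \sqrt{-20 - 2} = \sqrt{-22} = i \sqrt{22} \approx 4.6904 i$)
$\left(p{\left(-11,H \right)} + w\right)^{2} = \left(\frac{4 \left(-4 - 12 + 18 \left(-11\right)\right)}{-11} + i \sqrt{22}\right)^{2} = \left(4 \left(- \frac{1}{11}\right) \left(-4 - 12 - 198\right) + i \sqrt{22}\right)^{2} = \left(4 \left(- \frac{1}{11}\right) \left(-214\right) + i \sqrt{22}\right)^{2} = \left(\frac{856}{11} + i \sqrt{22}\right)^{2}$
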